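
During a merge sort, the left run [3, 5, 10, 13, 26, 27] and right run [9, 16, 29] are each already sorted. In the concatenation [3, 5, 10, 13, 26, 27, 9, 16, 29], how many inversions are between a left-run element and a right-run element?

6

For each element r of the right run, count left-run elements greater than r:
r = 9: 10, 13, 26, 27 → 4
r = 16: 26, 27 → 2
r = 29: none → 0
Cross-inversions: 4 + 2 + 0 = 6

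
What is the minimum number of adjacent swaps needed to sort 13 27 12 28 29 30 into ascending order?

2

The minimum number of adjacent swaps to sort an array equals its inversion count, since every such swap removes exactly one inversion.
Count inversions — for each element, later elements that are smaller:
13: 12 → 1
27: 12 → 1
12: none → 0
28: none → 0
29: none → 0
30: none → 0
Total inversions: 1 + 1 + 0 + 0 + 0 + 0 = 2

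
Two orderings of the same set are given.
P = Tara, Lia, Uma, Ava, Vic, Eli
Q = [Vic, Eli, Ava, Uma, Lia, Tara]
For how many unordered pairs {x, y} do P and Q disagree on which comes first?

Assign each item its position (1..6) in the first ordering, then rewrite the second ordering as that position sequence:
positions: Tara→1, Lia→2, Uma→3, Ava→4, Vic→5, Eli→6
second ordering as positions: [5, 6, 4, 3, 2, 1]
Discordant pairs = inversions in this position sequence.
5: 4, 3, 2, 1 → 4
6: 4, 3, 2, 1 → 4
4: 3, 2, 1 → 3
3: 2, 1 → 2
2: 1 → 1
1: 0
Total: 4 + 4 + 3 + 2 + 1 + 0 = 14

There are 14 disagreeing pairs.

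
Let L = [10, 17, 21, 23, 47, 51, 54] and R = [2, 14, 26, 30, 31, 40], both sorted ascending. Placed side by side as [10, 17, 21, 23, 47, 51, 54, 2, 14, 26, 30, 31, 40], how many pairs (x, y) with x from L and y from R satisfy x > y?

Take each right-half value and tally the left-half values above it:
r = 2: 10, 17, 21, 23, 47, 51, 54 → 7
r = 14: 17, 21, 23, 47, 51, 54 → 6
r = 26: 47, 51, 54 → 3
r = 30: 47, 51, 54 → 3
r = 31: 47, 51, 54 → 3
r = 40: 47, 51, 54 → 3
Cross-inversions: 7 + 6 + 3 + 3 + 3 + 3 = 25

25 split inversions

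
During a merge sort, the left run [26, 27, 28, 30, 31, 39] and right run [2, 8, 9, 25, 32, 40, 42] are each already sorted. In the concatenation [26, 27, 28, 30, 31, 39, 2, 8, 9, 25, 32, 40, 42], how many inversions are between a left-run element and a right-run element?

For each element r of the right run, count left-run elements greater than r:
r = 2: 26, 27, 28, 30, 31, 39 → 6
r = 8: 26, 27, 28, 30, 31, 39 → 6
r = 9: 26, 27, 28, 30, 31, 39 → 6
r = 25: 26, 27, 28, 30, 31, 39 → 6
r = 32: 39 → 1
r = 40: none → 0
r = 42: none → 0
Cross-inversions: 6 + 6 + 6 + 6 + 1 + 0 + 0 = 25

Split inversions: 25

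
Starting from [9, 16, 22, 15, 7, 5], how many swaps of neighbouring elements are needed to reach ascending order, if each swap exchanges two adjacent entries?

Adjacent swaps: 11

The minimum number of adjacent swaps to sort an array equals its inversion count, since every such swap removes exactly one inversion.
Count inversions — for each element, later elements that are smaller:
9: 7, 5 → 2
16: 15, 7, 5 → 3
22: 15, 7, 5 → 3
15: 7, 5 → 2
7: 5 → 1
5: none → 0
Total inversions: 2 + 3 + 3 + 2 + 1 + 0 = 11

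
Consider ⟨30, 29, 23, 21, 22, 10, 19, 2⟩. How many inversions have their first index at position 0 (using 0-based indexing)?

The element at index 0 is 30.
Elements after it: 29, 23, 21, 22, 10, 19, 2
Those smaller than 30: 29, 23, 21, 22, 10, 19, 2

7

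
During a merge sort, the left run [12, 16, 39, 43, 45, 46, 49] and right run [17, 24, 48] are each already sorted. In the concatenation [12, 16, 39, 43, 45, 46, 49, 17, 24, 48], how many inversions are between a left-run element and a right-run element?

Cross-inversions: 11

Take each right-half value and tally the left-half values above it:
r = 17: 39, 43, 45, 46, 49 → 5
r = 24: 39, 43, 45, 46, 49 → 5
r = 48: 49 → 1
Cross-inversions: 5 + 5 + 1 = 11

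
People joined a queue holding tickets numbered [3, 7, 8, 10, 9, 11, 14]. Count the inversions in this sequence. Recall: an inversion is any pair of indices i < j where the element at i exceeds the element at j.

Inversions: 1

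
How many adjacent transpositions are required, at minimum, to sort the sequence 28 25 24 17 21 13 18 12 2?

33 swaps

Minimum adjacent swaps = number of inversions (each swap of adjacent out-of-order elements removes one inversion and no swap can remove more).
Count inversions — for each element, later elements that are smaller:
28: 25, 24, 17, 21, 13, 18, 12, 2 → 8
25: 24, 17, 21, 13, 18, 12, 2 → 7
24: 17, 21, 13, 18, 12, 2 → 6
17: 13, 12, 2 → 3
21: 13, 18, 12, 2 → 4
13: 12, 2 → 2
18: 12, 2 → 2
12: 2 → 1
2: none → 0
Total inversions: 8 + 7 + 6 + 3 + 4 + 2 + 2 + 1 + 0 = 33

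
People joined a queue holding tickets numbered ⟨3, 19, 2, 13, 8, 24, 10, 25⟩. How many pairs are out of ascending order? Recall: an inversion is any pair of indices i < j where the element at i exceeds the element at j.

Element-by-element contributions:
3: 1
19: 4
2: 0
13: 2
8: 0
24: 1
10: 0
25: 0
Sum: 1 + 4 + 0 + 2 + 0 + 1 + 0 + 0 = 8

8 inversions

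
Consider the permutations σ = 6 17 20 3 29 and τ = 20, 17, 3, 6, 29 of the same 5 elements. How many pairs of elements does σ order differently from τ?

Discordant pairs: 4

Assign each item its position (1..5) in the first ordering, then rewrite the second ordering as that position sequence:
positions: 6→1, 17→2, 20→3, 3→4, 29→5
second ordering as positions: [3, 2, 4, 1, 5]
Discordant pairs = inversions in this position sequence.
3: 2, 1 → 2
2: 1 → 1
4: 1 → 1
1: 0
5: 0
Total: 2 + 1 + 1 + 0 + 0 = 4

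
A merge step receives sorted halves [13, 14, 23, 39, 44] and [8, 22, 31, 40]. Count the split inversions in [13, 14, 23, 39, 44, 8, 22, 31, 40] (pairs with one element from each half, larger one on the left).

For each element r of the right run, count left-run elements greater than r:
r = 8: 13, 14, 23, 39, 44 → 5
r = 22: 23, 39, 44 → 3
r = 31: 39, 44 → 2
r = 40: 44 → 1
Cross-inversions: 5 + 3 + 2 + 1 = 11

11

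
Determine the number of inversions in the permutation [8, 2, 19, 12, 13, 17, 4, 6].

14 inversions

For each element, count later entries that are smaller:
8: 3
2: 0
19: 5
12: 2
13: 2
17: 2
4: 0
6: 0
Sum: 3 + 0 + 5 + 2 + 2 + 2 + 0 + 0 = 14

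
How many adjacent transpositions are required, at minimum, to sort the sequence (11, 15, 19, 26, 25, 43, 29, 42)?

3 adjacent swaps

Minimum adjacent swaps = number of inversions (each swap of adjacent out-of-order elements removes one inversion and no swap can remove more).
Count inversions — for each element, later elements that are smaller:
11: none → 0
15: none → 0
19: none → 0
26: 25 → 1
25: none → 0
43: 29, 42 → 2
29: none → 0
42: none → 0
Total inversions: 0 + 0 + 0 + 1 + 0 + 2 + 0 + 0 = 3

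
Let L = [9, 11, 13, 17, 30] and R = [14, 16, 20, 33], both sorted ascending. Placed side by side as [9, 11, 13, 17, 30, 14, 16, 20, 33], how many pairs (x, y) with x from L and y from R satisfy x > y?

5 split inversions

Take each right-half value and tally the left-half values above it:
r = 14: 17, 30 → 2
r = 16: 17, 30 → 2
r = 20: 30 → 1
r = 33: none → 0
Cross-inversions: 2 + 2 + 1 + 0 = 5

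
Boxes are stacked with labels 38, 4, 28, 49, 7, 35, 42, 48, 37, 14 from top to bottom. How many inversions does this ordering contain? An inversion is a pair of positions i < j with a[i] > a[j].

For each element, count later entries that are smaller:
38 → 4, 28, 7, 35, 37, 14 → 6
4 → none → 0
28 → 7, 14 → 2
49 → 7, 35, 42, 48, 37, 14 → 6
7 → none → 0
35 → 14 → 1
42 → 37, 14 → 2
48 → 37, 14 → 2
37 → 14 → 1
14 → none → 0
Sum: 6 + 0 + 2 + 6 + 0 + 1 + 2 + 2 + 1 + 0 = 20

20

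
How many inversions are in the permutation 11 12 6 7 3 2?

Sweep left to right; for each value list the smaller values that follow it:
11 → 6, 7, 3, 2 → 4
12 → 6, 7, 3, 2 → 4
6 → 3, 2 → 2
7 → 3, 2 → 2
3 → 2 → 1
2 → none → 0
Sum: 4 + 4 + 2 + 2 + 1 + 0 = 13

13 out-of-order pairs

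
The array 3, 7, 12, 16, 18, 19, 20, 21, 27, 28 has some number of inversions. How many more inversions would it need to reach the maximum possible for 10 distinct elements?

45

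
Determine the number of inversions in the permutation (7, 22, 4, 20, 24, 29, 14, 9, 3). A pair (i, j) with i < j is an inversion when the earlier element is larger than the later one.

Sweep left to right; for each value list the smaller values that follow it:
7: 2
22: 5
4: 1
20: 3
24: 3
29: 3
14: 2
9: 1
3: 0
Sum: 2 + 5 + 1 + 3 + 3 + 3 + 2 + 1 + 0 = 20

There are 20 out-of-order pairs.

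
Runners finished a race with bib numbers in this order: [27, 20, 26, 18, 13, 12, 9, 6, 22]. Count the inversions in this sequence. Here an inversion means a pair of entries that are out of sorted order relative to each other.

For each element, count later entries that are smaller:
27 → 20, 26, 18, 13, 12, 9, 6, 22 → 8
20 → 18, 13, 12, 9, 6 → 5
26 → 18, 13, 12, 9, 6, 22 → 6
18 → 13, 12, 9, 6 → 4
13 → 12, 9, 6 → 3
12 → 9, 6 → 2
9 → 6 → 1
6 → none → 0
22 → none → 0
Sum: 8 + 5 + 6 + 4 + 3 + 2 + 1 + 0 + 0 = 29

29 inversions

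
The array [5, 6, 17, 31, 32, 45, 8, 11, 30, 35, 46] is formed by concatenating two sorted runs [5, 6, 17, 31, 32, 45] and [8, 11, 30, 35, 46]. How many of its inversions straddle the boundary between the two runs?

Count, for every r in R, how many entries of L exceed r:
r = 8: 17, 31, 32, 45 → 4
r = 11: 17, 31, 32, 45 → 4
r = 30: 31, 32, 45 → 3
r = 35: 45 → 1
r = 46: none → 0
Cross-inversions: 4 + 4 + 3 + 1 + 0 = 12

There are 12 split inversions.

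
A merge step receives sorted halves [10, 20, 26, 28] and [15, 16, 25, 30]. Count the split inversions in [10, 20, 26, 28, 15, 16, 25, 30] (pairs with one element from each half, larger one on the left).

For each element r of the right run, count left-run elements greater than r:
r = 15: 20, 26, 28 → 3
r = 16: 20, 26, 28 → 3
r = 25: 26, 28 → 2
r = 30: none → 0
Cross-inversions: 3 + 3 + 2 + 0 = 8

8 split inversions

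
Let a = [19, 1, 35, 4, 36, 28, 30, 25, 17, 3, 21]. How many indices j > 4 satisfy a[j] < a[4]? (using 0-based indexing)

6 such elements

The element at index 4 is 36.
Elements after it: 28, 30, 25, 17, 3, 21
Those smaller than 36: 28, 30, 25, 17, 3, 21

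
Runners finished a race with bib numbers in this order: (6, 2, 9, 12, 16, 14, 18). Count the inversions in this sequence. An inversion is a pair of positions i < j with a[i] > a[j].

Count, for each position, how many later elements it exceeds:
6 → 2 → 1
2 → none → 0
9 → none → 0
12 → none → 0
16 → 14 → 1
14 → none → 0
18 → none → 0
Sum: 1 + 0 + 0 + 0 + 1 + 0 + 0 = 2

2 inversions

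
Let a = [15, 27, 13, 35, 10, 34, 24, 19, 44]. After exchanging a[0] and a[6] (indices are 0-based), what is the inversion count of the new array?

Inversions: 15

Positions 0 and 6 hold 15 and 24; after swapping, the array is [24, 27, 13, 35, 10, 34, 15, 19, 44].
For each element, count later entries that are smaller:
24 → 13, 10, 15, 19 → 4
27 → 13, 10, 15, 19 → 4
13 → 10 → 1
35 → 10, 34, 15, 19 → 4
10 → none → 0
34 → 15, 19 → 2
15 → none → 0
19 → none → 0
44 → none → 0
Sum: 4 + 4 + 1 + 4 + 0 + 2 + 0 + 0 + 0 = 15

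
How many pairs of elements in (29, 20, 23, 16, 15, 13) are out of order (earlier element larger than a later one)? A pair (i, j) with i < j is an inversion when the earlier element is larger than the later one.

Element-by-element contributions:
29: 5
20: 3
23: 3
16: 2
15: 1
13: 0
Sum: 5 + 3 + 3 + 2 + 1 + 0 = 14

Inversions: 14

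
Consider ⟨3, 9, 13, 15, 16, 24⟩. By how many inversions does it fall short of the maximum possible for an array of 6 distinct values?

Maximum inversions for 6 distinct elements is C(6, 2) = 6·5/2 = 15.
Current inversions — for each element, count later smaller elements:
3: 0
9: 0
13: 0
15: 0
16: 0
24: 0
Current total: 0 + 0 + 0 + 0 + 0 + 0 = 0
Shortfall: 15 − 0 = 15

15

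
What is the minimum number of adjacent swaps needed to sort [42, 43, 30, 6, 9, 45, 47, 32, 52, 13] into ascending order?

Each adjacent swap fixes exactly one inversion, so the minimum swap count equals the number of inversions.
Count inversions — for each element, later elements that are smaller:
42: 30, 6, 9, 32, 13 → 5
43: 30, 6, 9, 32, 13 → 5
30: 6, 9, 13 → 3
6: none → 0
9: none → 0
45: 32, 13 → 2
47: 32, 13 → 2
32: 13 → 1
52: 13 → 1
13: none → 0
Total inversions: 5 + 5 + 3 + 0 + 0 + 2 + 2 + 1 + 1 + 0 = 19

Adjacent swaps: 19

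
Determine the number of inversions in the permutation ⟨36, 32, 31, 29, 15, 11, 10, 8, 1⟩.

Inversions: 36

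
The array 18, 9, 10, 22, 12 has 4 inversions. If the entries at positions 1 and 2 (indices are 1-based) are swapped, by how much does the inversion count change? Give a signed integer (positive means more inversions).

Positions 1 and 2 hold 18 and 9; after swapping, the array is [9, 18, 10, 22, 12].
Sweep left to right; for each value list the smaller values that follow it:
9 → none → 0
18 → 10, 12 → 2
10 → none → 0
22 → 12 → 1
12 → none → 0
Sum: 0 + 2 + 0 + 1 + 0 = 3
Change: 3 − 4 = -1

-1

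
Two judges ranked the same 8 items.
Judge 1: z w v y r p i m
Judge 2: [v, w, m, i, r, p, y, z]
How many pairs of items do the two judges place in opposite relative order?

17

Assign each item its position (1..8) in the first ordering, then rewrite the second ordering as that position sequence:
positions: z→1, w→2, v→3, y→4, r→5, p→6, i→7, m→8
second ordering as positions: [3, 2, 8, 7, 5, 6, 4, 1]
Discordant pairs = inversions in this position sequence.
3: 2, 1 → 2
2: 1 → 1
8: 7, 5, 6, 4, 1 → 5
7: 5, 6, 4, 1 → 4
5: 4, 1 → 2
6: 4, 1 → 2
4: 1 → 1
1: 0
Total: 2 + 1 + 5 + 4 + 2 + 2 + 1 + 0 = 17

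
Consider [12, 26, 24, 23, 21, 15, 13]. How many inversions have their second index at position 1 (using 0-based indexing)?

0

The element at index 1 is 26.
Elements before it: 12
None of them are larger than 26.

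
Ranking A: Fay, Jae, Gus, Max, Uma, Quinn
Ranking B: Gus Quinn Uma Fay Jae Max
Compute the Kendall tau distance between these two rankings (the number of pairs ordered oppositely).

Discordant pairs: 9

Assign each item its position (1..6) in the first ordering, then rewrite the second ordering as that position sequence:
positions: Fay→1, Jae→2, Gus→3, Max→4, Uma→5, Quinn→6
second ordering as positions: [3, 6, 5, 1, 2, 4]
Discordant pairs = inversions in this position sequence.
3: 1, 2 → 2
6: 5, 1, 2, 4 → 4
5: 1, 2, 4 → 3
1: 0
2: 0
4: 0
Total: 2 + 4 + 3 + 0 + 0 + 0 = 9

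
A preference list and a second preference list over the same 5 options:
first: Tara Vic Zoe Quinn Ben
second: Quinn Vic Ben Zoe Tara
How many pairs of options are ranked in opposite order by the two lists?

7 pairs

Assign each item its position (1..5) in the first ordering, then rewrite the second ordering as that position sequence:
positions: Tara→1, Vic→2, Zoe→3, Quinn→4, Ben→5
second ordering as positions: [4, 2, 5, 3, 1]
Discordant pairs = inversions in this position sequence.
4: 2, 3, 1 → 3
2: 1 → 1
5: 3, 1 → 2
3: 1 → 1
1: 0
Total: 3 + 1 + 2 + 1 + 0 = 7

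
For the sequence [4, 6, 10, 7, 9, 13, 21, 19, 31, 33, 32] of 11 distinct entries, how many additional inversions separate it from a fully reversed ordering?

51

Maximum inversions for 11 distinct elements is C(11, 2) = 11·10/2 = 55.
Current inversions — for each element, count later smaller elements:
4: 0
6: 0
10: 2
7: 0
9: 0
13: 0
21: 1
19: 0
31: 0
33: 1
32: 0
Current total: 0 + 0 + 2 + 0 + 0 + 0 + 1 + 0 + 0 + 1 + 0 = 4
Shortfall: 55 − 4 = 51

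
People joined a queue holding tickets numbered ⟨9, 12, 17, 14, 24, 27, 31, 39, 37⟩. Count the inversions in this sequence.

Count, for each position, how many later elements it exceeds:
9 → none → 0
12 → none → 0
17 → 14 → 1
14 → none → 0
24 → none → 0
27 → none → 0
31 → none → 0
39 → 37 → 1
37 → none → 0
Sum: 0 + 0 + 1 + 0 + 0 + 0 + 0 + 1 + 0 = 2

There are 2 out-of-order pairs.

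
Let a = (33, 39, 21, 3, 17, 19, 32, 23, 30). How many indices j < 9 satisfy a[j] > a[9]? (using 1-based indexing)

3 such elements

The element at index 9 is 30.
Elements before it: 33, 39, 21, 3, 17, 19, 32, 23
Those larger than 30: 33, 39, 32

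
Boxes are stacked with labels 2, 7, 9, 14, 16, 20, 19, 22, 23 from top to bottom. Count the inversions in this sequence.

Sweep left to right; for each value list the smaller values that follow it:
2 → none → 0
7 → none → 0
9 → none → 0
14 → none → 0
16 → none → 0
20 → 19 → 1
19 → none → 0
22 → none → 0
23 → none → 0
Sum: 0 + 0 + 0 + 0 + 0 + 1 + 0 + 0 + 0 = 1

1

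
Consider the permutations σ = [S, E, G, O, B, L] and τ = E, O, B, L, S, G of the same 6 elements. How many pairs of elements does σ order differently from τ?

Assign each item its position (1..6) in the first ordering, then rewrite the second ordering as that position sequence:
positions: S→1, E→2, G→3, O→4, B→5, L→6
second ordering as positions: [2, 4, 5, 6, 1, 3]
Discordant pairs = inversions in this position sequence.
2: 1 → 1
4: 1, 3 → 2
5: 1, 3 → 2
6: 1, 3 → 2
1: 0
3: 0
Total: 1 + 2 + 2 + 2 + 0 + 0 = 7

7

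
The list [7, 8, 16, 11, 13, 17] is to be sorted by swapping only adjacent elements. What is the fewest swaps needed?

2 adjacent swaps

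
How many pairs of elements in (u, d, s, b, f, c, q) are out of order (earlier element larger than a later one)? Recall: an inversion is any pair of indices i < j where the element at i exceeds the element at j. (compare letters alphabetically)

13 inversions

Element-by-element contributions:
u: 6
d: 2
s: 4
b: 0
f: 1
c: 0
q: 0
Sum: 6 + 2 + 4 + 0 + 1 + 0 + 0 = 13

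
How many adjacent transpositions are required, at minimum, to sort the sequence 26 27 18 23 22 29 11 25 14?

Adjacent swaps: 23

The minimum number of adjacent swaps to sort an array equals its inversion count, since every such swap removes exactly one inversion.
Count inversions — for each element, later elements that are smaller:
26: 18, 23, 22, 11, 25, 14 → 6
27: 18, 23, 22, 11, 25, 14 → 6
18: 11, 14 → 2
23: 22, 11, 14 → 3
22: 11, 14 → 2
29: 11, 25, 14 → 3
11: none → 0
25: 14 → 1
14: none → 0
Total inversions: 6 + 6 + 2 + 3 + 2 + 3 + 0 + 1 + 0 = 23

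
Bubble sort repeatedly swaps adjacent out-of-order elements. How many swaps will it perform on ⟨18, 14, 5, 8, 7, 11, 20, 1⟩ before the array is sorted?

17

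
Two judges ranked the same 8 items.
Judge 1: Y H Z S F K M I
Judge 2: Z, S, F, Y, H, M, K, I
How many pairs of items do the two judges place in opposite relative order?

7 discordant pairs

Assign each item its position (1..8) in the first ordering, then rewrite the second ordering as that position sequence:
positions: Y→1, H→2, Z→3, S→4, F→5, K→6, M→7, I→8
second ordering as positions: [3, 4, 5, 1, 2, 7, 6, 8]
Discordant pairs = inversions in this position sequence.
3: 1, 2 → 2
4: 1, 2 → 2
5: 1, 2 → 2
1: 0
2: 0
7: 6 → 1
6: 0
8: 0
Total: 2 + 2 + 2 + 0 + 0 + 1 + 0 + 0 = 7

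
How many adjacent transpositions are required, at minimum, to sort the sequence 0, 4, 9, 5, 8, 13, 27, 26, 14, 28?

5 adjacent swaps

The minimum number of adjacent swaps to sort an array equals its inversion count, since every such swap removes exactly one inversion.
Count inversions — for each element, later elements that are smaller:
0: none → 0
4: none → 0
9: 5, 8 → 2
5: none → 0
8: none → 0
13: none → 0
27: 26, 14 → 2
26: 14 → 1
14: none → 0
28: none → 0
Total inversions: 0 + 0 + 2 + 0 + 0 + 0 + 2 + 1 + 0 + 0 = 5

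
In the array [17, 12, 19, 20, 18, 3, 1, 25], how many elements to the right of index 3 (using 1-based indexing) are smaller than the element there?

3

The element at index 3 is 19.
Elements after it: 20, 18, 3, 1, 25
Those smaller than 19: 18, 3, 1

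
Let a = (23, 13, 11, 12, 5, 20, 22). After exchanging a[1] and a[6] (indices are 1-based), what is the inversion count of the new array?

There are 10 inversions.

Positions 1 and 6 hold 23 and 20; after swapping, the array is [20, 13, 11, 12, 5, 23, 22].
Element-by-element contributions:
20: 4
13: 3
11: 1
12: 1
5: 0
23: 1
22: 0
Sum: 4 + 3 + 1 + 1 + 0 + 1 + 0 = 10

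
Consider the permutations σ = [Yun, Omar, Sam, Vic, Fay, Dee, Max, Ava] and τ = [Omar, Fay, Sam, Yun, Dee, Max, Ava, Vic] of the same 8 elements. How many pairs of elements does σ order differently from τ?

Assign each item its position (1..8) in the first ordering, then rewrite the second ordering as that position sequence:
positions: Yun→1, Omar→2, Sam→3, Vic→4, Fay→5, Dee→6, Max→7, Ava→8
second ordering as positions: [2, 5, 3, 1, 6, 7, 8, 4]
Discordant pairs = inversions in this position sequence.
2: 1 → 1
5: 3, 1, 4 → 3
3: 1 → 1
1: 0
6: 4 → 1
7: 4 → 1
8: 4 → 1
4: 0
Total: 1 + 3 + 1 + 0 + 1 + 1 + 1 + 0 = 8

8 discordant pairs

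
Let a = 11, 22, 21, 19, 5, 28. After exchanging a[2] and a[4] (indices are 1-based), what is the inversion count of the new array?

4 inversions

Positions 2 and 4 hold 22 and 19; after swapping, the array is [11, 19, 21, 22, 5, 28].
Sweep left to right; for each value list the smaller values that follow it:
11: 1
19: 1
21: 1
22: 1
5: 0
28: 0
Sum: 1 + 1 + 1 + 1 + 0 + 0 = 4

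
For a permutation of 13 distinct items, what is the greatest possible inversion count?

The maximum occurs when the array is in strictly decreasing order: every one of the C(13, 2) pairs is inverted.
C(13, 2) = 13·12/2 = 78

Inversions: 78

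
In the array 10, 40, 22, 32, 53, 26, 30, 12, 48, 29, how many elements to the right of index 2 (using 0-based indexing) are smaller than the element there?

1

The element at index 2 is 22.
Elements after it: 32, 53, 26, 30, 12, 48, 29
Those smaller than 22: 12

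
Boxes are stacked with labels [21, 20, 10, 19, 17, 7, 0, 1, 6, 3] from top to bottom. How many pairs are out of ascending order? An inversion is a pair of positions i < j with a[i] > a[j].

There are 38 out-of-order pairs.

For each element, count later entries that are smaller:
21 → 20, 10, 19, 17, 7, 0, 1, 6, 3 → 9
20 → 10, 19, 17, 7, 0, 1, 6, 3 → 8
10 → 7, 0, 1, 6, 3 → 5
19 → 17, 7, 0, 1, 6, 3 → 6
17 → 7, 0, 1, 6, 3 → 5
7 → 0, 1, 6, 3 → 4
0 → none → 0
1 → none → 0
6 → 3 → 1
3 → none → 0
Sum: 9 + 8 + 5 + 6 + 5 + 4 + 0 + 0 + 1 + 0 = 38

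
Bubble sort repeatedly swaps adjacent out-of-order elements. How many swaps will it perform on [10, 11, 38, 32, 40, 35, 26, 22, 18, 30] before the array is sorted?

Minimum adjacent swaps = number of inversions (each swap of adjacent out-of-order elements removes one inversion and no swap can remove more).
Count inversions — for each element, later elements that are smaller:
10: none → 0
11: none → 0
38: 32, 35, 26, 22, 18, 30 → 6
32: 26, 22, 18, 30 → 4
40: 35, 26, 22, 18, 30 → 5
35: 26, 22, 18, 30 → 4
26: 22, 18 → 2
22: 18 → 1
18: none → 0
30: none → 0
Total inversions: 0 + 0 + 6 + 4 + 5 + 4 + 2 + 1 + 0 + 0 = 22

22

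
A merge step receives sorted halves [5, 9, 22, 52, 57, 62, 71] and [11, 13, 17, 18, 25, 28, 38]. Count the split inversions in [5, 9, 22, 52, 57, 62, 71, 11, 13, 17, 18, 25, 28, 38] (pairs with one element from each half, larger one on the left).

32

For each element r of the right run, count left-run elements greater than r:
r = 11: 22, 52, 57, 62, 71 → 5
r = 13: 22, 52, 57, 62, 71 → 5
r = 17: 22, 52, 57, 62, 71 → 5
r = 18: 22, 52, 57, 62, 71 → 5
r = 25: 52, 57, 62, 71 → 4
r = 28: 52, 57, 62, 71 → 4
r = 38: 52, 57, 62, 71 → 4
Cross-inversions: 5 + 5 + 5 + 5 + 4 + 4 + 4 = 32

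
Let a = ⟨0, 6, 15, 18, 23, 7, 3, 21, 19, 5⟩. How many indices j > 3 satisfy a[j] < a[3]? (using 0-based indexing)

3

The element at index 3 is 18.
Elements after it: 23, 7, 3, 21, 19, 5
Those smaller than 18: 7, 3, 5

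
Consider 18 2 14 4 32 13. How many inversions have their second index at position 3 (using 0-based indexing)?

2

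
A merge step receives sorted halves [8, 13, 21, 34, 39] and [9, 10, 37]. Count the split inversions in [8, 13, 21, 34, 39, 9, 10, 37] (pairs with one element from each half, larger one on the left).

9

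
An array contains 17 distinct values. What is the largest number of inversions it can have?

The maximum occurs when the array is in strictly decreasing order: every one of the C(17, 2) pairs is inverted.
C(17, 2) = 17·16/2 = 136

136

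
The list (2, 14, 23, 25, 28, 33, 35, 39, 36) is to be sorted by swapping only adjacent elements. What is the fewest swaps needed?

Minimum adjacent swaps = number of inversions (each swap of adjacent out-of-order elements removes one inversion and no swap can remove more).
Count inversions — for each element, later elements that are smaller:
2: none → 0
14: none → 0
23: none → 0
25: none → 0
28: none → 0
33: none → 0
35: none → 0
39: 36 → 1
36: none → 0
Total inversions: 0 + 0 + 0 + 0 + 0 + 0 + 0 + 1 + 0 = 1

1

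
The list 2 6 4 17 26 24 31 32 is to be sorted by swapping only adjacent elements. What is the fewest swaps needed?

Each adjacent swap fixes exactly one inversion, so the minimum swap count equals the number of inversions.
Count inversions — for each element, later elements that are smaller:
2: none → 0
6: 4 → 1
4: none → 0
17: none → 0
26: 24 → 1
24: none → 0
31: none → 0
32: none → 0
Total inversions: 0 + 1 + 0 + 0 + 1 + 0 + 0 + 0 = 2

2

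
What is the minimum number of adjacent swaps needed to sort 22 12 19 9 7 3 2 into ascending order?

20

Minimum adjacent swaps = number of inversions (each swap of adjacent out-of-order elements removes one inversion and no swap can remove more).
Count inversions — for each element, later elements that are smaller:
22: 12, 19, 9, 7, 3, 2 → 6
12: 9, 7, 3, 2 → 4
19: 9, 7, 3, 2 → 4
9: 7, 3, 2 → 3
7: 3, 2 → 2
3: 2 → 1
2: none → 0
Total inversions: 6 + 4 + 4 + 3 + 2 + 1 + 0 = 20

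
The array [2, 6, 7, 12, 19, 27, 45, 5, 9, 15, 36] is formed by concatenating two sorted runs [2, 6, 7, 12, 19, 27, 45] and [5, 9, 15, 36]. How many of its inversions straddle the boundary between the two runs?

Take each right-half value and tally the left-half values above it:
r = 5: 6, 7, 12, 19, 27, 45 → 6
r = 9: 12, 19, 27, 45 → 4
r = 15: 19, 27, 45 → 3
r = 36: 45 → 1
Cross-inversions: 6 + 4 + 3 + 1 = 14

14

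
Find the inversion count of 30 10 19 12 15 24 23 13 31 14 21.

Count, for each position, how many later elements it exceeds:
30 → 10, 19, 12, 15, 24, 23, 13, 14, 21 → 9
10 → none → 0
19 → 12, 15, 13, 14 → 4
12 → none → 0
15 → 13, 14 → 2
24 → 23, 13, 14, 21 → 4
23 → 13, 14, 21 → 3
13 → none → 0
31 → 14, 21 → 2
14 → none → 0
21 → none → 0
Sum: 9 + 0 + 4 + 0 + 2 + 4 + 3 + 0 + 2 + 0 + 0 = 24

There are 24 out-of-order pairs.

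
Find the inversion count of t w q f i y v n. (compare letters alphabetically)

15 inversions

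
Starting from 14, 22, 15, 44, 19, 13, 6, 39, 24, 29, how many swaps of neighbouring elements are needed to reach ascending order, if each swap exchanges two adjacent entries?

19

The minimum number of adjacent swaps to sort an array equals its inversion count, since every such swap removes exactly one inversion.
Count inversions — for each element, later elements that are smaller:
14: 13, 6 → 2
22: 15, 19, 13, 6 → 4
15: 13, 6 → 2
44: 19, 13, 6, 39, 24, 29 → 6
19: 13, 6 → 2
13: 6 → 1
6: none → 0
39: 24, 29 → 2
24: none → 0
29: none → 0
Total inversions: 2 + 4 + 2 + 6 + 2 + 1 + 0 + 2 + 0 + 0 = 19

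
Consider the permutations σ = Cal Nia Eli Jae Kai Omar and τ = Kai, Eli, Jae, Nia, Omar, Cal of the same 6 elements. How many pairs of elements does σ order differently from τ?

Assign each item its position (1..6) in the first ordering, then rewrite the second ordering as that position sequence:
positions: Cal→1, Nia→2, Eli→3, Jae→4, Kai→5, Omar→6
second ordering as positions: [5, 3, 4, 2, 6, 1]
Discordant pairs = inversions in this position sequence.
5: 3, 4, 2, 1 → 4
3: 2, 1 → 2
4: 2, 1 → 2
2: 1 → 1
6: 1 → 1
1: 0
Total: 4 + 2 + 2 + 1 + 1 + 0 = 10

There are 10 discordant pairs.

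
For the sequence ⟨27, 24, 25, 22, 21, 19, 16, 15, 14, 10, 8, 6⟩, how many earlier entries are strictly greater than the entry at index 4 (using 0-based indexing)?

The element at index 4 is 21.
Elements before it: 27, 24, 25, 22
Those larger than 21: 27, 24, 25, 22

4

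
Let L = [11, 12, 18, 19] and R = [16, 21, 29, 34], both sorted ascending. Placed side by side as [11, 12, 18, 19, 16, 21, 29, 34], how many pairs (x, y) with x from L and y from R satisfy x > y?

2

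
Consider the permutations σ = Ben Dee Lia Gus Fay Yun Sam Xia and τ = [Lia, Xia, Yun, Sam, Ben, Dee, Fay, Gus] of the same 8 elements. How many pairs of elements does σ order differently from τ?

Assign each item its position (1..8) in the first ordering, then rewrite the second ordering as that position sequence:
positions: Ben→1, Dee→2, Lia→3, Gus→4, Fay→5, Yun→6, Sam→7, Xia→8
second ordering as positions: [3, 8, 6, 7, 1, 2, 5, 4]
Discordant pairs = inversions in this position sequence.
3: 1, 2 → 2
8: 6, 7, 1, 2, 5, 4 → 6
6: 1, 2, 5, 4 → 4
7: 1, 2, 5, 4 → 4
1: 0
2: 0
5: 4 → 1
4: 0
Total: 2 + 6 + 4 + 4 + 0 + 0 + 1 + 0 = 17

17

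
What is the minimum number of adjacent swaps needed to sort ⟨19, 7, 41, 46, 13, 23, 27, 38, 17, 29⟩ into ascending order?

19 swaps

The minimum number of adjacent swaps to sort an array equals its inversion count, since every such swap removes exactly one inversion.
Count inversions — for each element, later elements that are smaller:
19: 7, 13, 17 → 3
7: none → 0
41: 13, 23, 27, 38, 17, 29 → 6
46: 13, 23, 27, 38, 17, 29 → 6
13: none → 0
23: 17 → 1
27: 17 → 1
38: 17, 29 → 2
17: none → 0
29: none → 0
Total inversions: 3 + 0 + 6 + 6 + 0 + 1 + 1 + 2 + 0 + 0 = 19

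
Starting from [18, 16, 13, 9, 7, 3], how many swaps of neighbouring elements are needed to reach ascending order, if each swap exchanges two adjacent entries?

15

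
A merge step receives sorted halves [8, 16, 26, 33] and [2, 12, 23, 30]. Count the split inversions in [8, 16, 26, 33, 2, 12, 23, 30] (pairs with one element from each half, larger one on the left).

10 split inversions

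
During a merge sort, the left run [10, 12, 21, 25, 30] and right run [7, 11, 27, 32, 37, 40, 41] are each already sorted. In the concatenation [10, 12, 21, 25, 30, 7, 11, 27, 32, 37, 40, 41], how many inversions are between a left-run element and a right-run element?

10

Count, for every r in R, how many entries of L exceed r:
r = 7: 10, 12, 21, 25, 30 → 5
r = 11: 12, 21, 25, 30 → 4
r = 27: 30 → 1
r = 32: none → 0
r = 37: none → 0
r = 40: none → 0
r = 41: none → 0
Cross-inversions: 5 + 4 + 1 + 0 + 0 + 0 + 0 = 10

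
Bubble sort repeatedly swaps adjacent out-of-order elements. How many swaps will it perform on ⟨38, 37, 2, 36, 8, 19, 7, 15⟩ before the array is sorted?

20 adjacent swaps

Each adjacent swap fixes exactly one inversion, so the minimum swap count equals the number of inversions.
Count inversions — for each element, later elements that are smaller:
38: 37, 2, 36, 8, 19, 7, 15 → 7
37: 2, 36, 8, 19, 7, 15 → 6
2: none → 0
36: 8, 19, 7, 15 → 4
8: 7 → 1
19: 7, 15 → 2
7: none → 0
15: none → 0
Total inversions: 7 + 6 + 0 + 4 + 1 + 2 + 0 + 0 = 20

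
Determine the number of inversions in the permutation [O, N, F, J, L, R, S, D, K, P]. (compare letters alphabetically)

21

Count, for each position, how many later elements it exceeds:
O: 6
N: 5
F: 1
J: 1
L: 2
R: 3
S: 3
D: 0
K: 0
P: 0
Sum: 6 + 5 + 1 + 1 + 2 + 3 + 3 + 0 + 0 + 0 = 21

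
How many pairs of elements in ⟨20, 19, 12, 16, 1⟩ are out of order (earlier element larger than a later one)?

Out-of-order index pairs (0-indexed):
(0,1): 20 > 19
(0,2): 20 > 12
(0,3): 20 > 16
(0,4): 20 > 1
(1,2): 19 > 12
(1,3): 19 > 16
(1,4): 19 > 1
(2,4): 12 > 1
(3,4): 16 > 1
That's 9 pairs.

Inversions: 9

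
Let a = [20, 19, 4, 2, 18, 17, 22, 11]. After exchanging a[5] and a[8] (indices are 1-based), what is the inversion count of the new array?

13 inversions

Positions 5 and 8 hold 18 and 11; after swapping, the array is [20, 19, 4, 2, 11, 17, 22, 18].
For each element, count later entries that are smaller:
20 → 19, 4, 2, 11, 17, 18 → 6
19 → 4, 2, 11, 17, 18 → 5
4 → 2 → 1
2 → none → 0
11 → none → 0
17 → none → 0
22 → 18 → 1
18 → none → 0
Sum: 6 + 5 + 1 + 0 + 0 + 0 + 1 + 0 = 13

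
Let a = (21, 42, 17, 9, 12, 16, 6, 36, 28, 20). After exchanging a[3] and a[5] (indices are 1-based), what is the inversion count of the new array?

23 inversions

Positions 3 and 5 hold 17 and 12; after swapping, the array is [21, 42, 12, 9, 17, 16, 6, 36, 28, 20].
Element-by-element contributions:
21 → 12, 9, 17, 16, 6, 20 → 6
42 → 12, 9, 17, 16, 6, 36, 28, 20 → 8
12 → 9, 6 → 2
9 → 6 → 1
17 → 16, 6 → 2
16 → 6 → 1
6 → none → 0
36 → 28, 20 → 2
28 → 20 → 1
20 → none → 0
Sum: 6 + 8 + 2 + 1 + 2 + 1 + 0 + 2 + 1 + 0 = 23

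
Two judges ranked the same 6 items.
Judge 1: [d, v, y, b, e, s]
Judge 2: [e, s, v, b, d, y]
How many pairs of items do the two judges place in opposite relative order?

There are 11 discordant pairs.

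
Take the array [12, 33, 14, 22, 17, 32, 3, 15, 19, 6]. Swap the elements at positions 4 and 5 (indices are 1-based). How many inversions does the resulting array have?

Positions 4 and 5 hold 22 and 17; after swapping, the array is [12, 33, 14, 17, 22, 32, 3, 15, 19, 6].
For each element, count later entries that are smaller:
12: 2
33: 8
14: 2
17: 3
22: 4
32: 4
3: 0
15: 1
19: 1
6: 0
Sum: 2 + 8 + 2 + 3 + 4 + 4 + 0 + 1 + 1 + 0 = 25

25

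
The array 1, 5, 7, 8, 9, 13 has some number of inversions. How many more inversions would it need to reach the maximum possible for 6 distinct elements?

15 inversions short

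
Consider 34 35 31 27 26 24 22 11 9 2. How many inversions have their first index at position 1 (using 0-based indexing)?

The element at index 1 is 35.
Elements after it: 31, 27, 26, 24, 22, 11, 9, 2
Those smaller than 35: 31, 27, 26, 24, 22, 11, 9, 2

8 such elements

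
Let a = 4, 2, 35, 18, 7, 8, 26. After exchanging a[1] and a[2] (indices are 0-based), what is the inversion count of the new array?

Positions 1 and 2 hold 2 and 35; after swapping, the array is [4, 35, 2, 18, 7, 8, 26].
Sweep left to right; for each value list the smaller values that follow it:
4 → 2 → 1
35 → 2, 18, 7, 8, 26 → 5
2 → none → 0
18 → 7, 8 → 2
7 → none → 0
8 → none → 0
26 → none → 0
Sum: 1 + 5 + 0 + 2 + 0 + 0 + 0 = 8

8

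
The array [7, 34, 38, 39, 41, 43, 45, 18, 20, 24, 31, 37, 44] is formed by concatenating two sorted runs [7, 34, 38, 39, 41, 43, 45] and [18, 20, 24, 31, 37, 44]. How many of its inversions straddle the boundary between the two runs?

Take each right-half value and tally the left-half values above it:
r = 18: 34, 38, 39, 41, 43, 45 → 6
r = 20: 34, 38, 39, 41, 43, 45 → 6
r = 24: 34, 38, 39, 41, 43, 45 → 6
r = 31: 34, 38, 39, 41, 43, 45 → 6
r = 37: 38, 39, 41, 43, 45 → 5
r = 44: 45 → 1
Cross-inversions: 6 + 6 + 6 + 6 + 5 + 1 = 30

Cross-inversions: 30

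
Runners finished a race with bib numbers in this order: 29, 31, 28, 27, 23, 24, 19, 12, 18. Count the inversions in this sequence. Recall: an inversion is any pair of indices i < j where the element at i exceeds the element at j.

33 inversions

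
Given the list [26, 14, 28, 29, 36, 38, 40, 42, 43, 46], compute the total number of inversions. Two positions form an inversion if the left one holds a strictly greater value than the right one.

1

Sweep left to right; for each value list the smaller values that follow it:
26 → 14 → 1
14 → none → 0
28 → none → 0
29 → none → 0
36 → none → 0
38 → none → 0
40 → none → 0
42 → none → 0
43 → none → 0
46 → none → 0
Sum: 1 + 0 + 0 + 0 + 0 + 0 + 0 + 0 + 0 + 0 = 1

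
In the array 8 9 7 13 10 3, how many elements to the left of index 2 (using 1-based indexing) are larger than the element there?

The element at index 2 is 9.
Elements before it: 8
None of them are larger than 9.

0 such elements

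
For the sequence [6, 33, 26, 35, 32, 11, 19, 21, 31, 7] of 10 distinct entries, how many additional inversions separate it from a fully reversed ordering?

Maximum inversions for 10 distinct elements is C(10, 2) = 10·9/2 = 45.
Current inversions — for each element, count later smaller elements:
6: 0
33: 7
26: 4
35: 6
32: 5
11: 1
19: 1
21: 1
31: 1
7: 0
Current total: 0 + 7 + 4 + 6 + 5 + 1 + 1 + 1 + 1 + 0 = 26
Shortfall: 45 − 26 = 19

19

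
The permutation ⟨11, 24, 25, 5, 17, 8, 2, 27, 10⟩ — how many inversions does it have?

Sweep left to right; for each value list the smaller values that follow it:
11 → 5, 8, 2, 10 → 4
24 → 5, 17, 8, 2, 10 → 5
25 → 5, 17, 8, 2, 10 → 5
5 → 2 → 1
17 → 8, 2, 10 → 3
8 → 2 → 1
2 → none → 0
27 → 10 → 1
10 → none → 0
Sum: 4 + 5 + 5 + 1 + 3 + 1 + 0 + 1 + 0 = 20

Out-of-order pairs: 20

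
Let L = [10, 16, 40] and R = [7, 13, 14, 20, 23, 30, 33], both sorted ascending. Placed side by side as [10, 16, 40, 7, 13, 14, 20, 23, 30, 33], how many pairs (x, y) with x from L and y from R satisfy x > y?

There are 11 cross-inversions.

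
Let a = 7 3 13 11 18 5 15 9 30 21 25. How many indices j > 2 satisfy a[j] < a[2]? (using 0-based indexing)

3

The element at index 2 is 13.
Elements after it: 11, 18, 5, 15, 9, 30, 21, 25
Those smaller than 13: 11, 5, 9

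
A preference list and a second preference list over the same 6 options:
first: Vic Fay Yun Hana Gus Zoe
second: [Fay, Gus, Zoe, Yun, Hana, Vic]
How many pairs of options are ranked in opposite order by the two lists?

9

Assign each item its position (1..6) in the first ordering, then rewrite the second ordering as that position sequence:
positions: Vic→1, Fay→2, Yun→3, Hana→4, Gus→5, Zoe→6
second ordering as positions: [2, 5, 6, 3, 4, 1]
Discordant pairs = inversions in this position sequence.
2: 1 → 1
5: 3, 4, 1 → 3
6: 3, 4, 1 → 3
3: 1 → 1
4: 1 → 1
1: 0
Total: 1 + 3 + 3 + 1 + 1 + 0 = 9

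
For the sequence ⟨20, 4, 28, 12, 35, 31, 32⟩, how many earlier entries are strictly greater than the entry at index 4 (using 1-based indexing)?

2

The element at index 4 is 12.
Elements before it: 20, 4, 28
Those larger than 12: 20, 28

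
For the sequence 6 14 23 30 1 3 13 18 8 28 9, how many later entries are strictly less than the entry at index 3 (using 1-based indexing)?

6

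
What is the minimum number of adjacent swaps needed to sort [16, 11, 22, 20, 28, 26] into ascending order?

Each adjacent swap fixes exactly one inversion, so the minimum swap count equals the number of inversions.
Count inversions — for each element, later elements that are smaller:
16: 11 → 1
11: none → 0
22: 20 → 1
20: none → 0
28: 26 → 1
26: none → 0
Total inversions: 1 + 0 + 1 + 0 + 1 + 0 = 3

Adjacent swaps: 3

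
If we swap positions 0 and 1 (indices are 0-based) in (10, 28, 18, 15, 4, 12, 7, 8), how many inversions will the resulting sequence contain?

21

Positions 0 and 1 hold 10 and 28; after swapping, the array is [28, 10, 18, 15, 4, 12, 7, 8].
Count, for each position, how many later elements it exceeds:
28 → 10, 18, 15, 4, 12, 7, 8 → 7
10 → 4, 7, 8 → 3
18 → 15, 4, 12, 7, 8 → 5
15 → 4, 12, 7, 8 → 4
4 → none → 0
12 → 7, 8 → 2
7 → none → 0
8 → none → 0
Sum: 7 + 3 + 5 + 4 + 0 + 2 + 0 + 0 = 21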